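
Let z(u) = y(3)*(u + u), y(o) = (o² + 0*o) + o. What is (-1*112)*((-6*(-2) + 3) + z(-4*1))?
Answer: 9072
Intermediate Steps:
y(o) = o + o² (y(o) = (o² + 0) + o = o² + o = o + o²)
z(u) = 24*u (z(u) = (3*(1 + 3))*(u + u) = (3*4)*(2*u) = 12*(2*u) = 24*u)
(-1*112)*((-6*(-2) + 3) + z(-4*1)) = (-1*112)*((-6*(-2) + 3) + 24*(-4*1)) = -112*((12 + 3) + 24*(-4)) = -112*(15 - 96) = -112*(-81) = 9072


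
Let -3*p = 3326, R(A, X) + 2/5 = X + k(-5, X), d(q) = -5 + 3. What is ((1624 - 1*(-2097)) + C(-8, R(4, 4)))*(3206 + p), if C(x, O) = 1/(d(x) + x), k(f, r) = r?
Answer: 39019838/5 ≈ 7.8040e+6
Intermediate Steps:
d(q) = -2
R(A, X) = -⅖ + 2*X (R(A, X) = -⅖ + (X + X) = -⅖ + 2*X)
C(x, O) = 1/(-2 + x)
p = -3326/3 (p = -⅓*3326 = -3326/3 ≈ -1108.7)
((1624 - 1*(-2097)) + C(-8, R(4, 4)))*(3206 + p) = ((1624 - 1*(-2097)) + 1/(-2 - 8))*(3206 - 3326/3) = ((1624 + 2097) + 1/(-10))*(6292/3) = (3721 - ⅒)*(6292/3) = (37209/10)*(6292/3) = 39019838/5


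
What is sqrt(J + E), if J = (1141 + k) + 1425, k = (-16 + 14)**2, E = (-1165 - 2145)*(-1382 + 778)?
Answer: sqrt(2001810) ≈ 1414.9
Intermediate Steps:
E = 1999240 (E = -3310*(-604) = 1999240)
k = 4 (k = (-2)**2 = 4)
J = 2570 (J = (1141 + 4) + 1425 = 1145 + 1425 = 2570)
sqrt(J + E) = sqrt(2570 + 1999240) = sqrt(2001810)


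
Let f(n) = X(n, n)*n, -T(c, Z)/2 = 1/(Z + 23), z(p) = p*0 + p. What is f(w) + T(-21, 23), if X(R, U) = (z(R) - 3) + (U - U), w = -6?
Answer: 1241/23 ≈ 53.957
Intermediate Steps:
z(p) = p (z(p) = 0 + p = p)
T(c, Z) = -2/(23 + Z) (T(c, Z) = -2/(Z + 23) = -2/(23 + Z))
X(R, U) = -3 + R (X(R, U) = (R - 3) + (U - U) = (-3 + R) + 0 = -3 + R)
f(n) = n*(-3 + n) (f(n) = (-3 + n)*n = n*(-3 + n))
f(w) + T(-21, 23) = -6*(-3 - 6) - 2/(23 + 23) = -6*(-9) - 2/46 = 54 - 2*1/46 = 54 - 1/23 = 1241/23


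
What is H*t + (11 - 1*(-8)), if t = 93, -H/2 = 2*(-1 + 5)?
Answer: -1469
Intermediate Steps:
H = -16 (H = -4*(-1 + 5) = -4*4 = -2*8 = -16)
H*t + (11 - 1*(-8)) = -16*93 + (11 - 1*(-8)) = -1488 + (11 + 8) = -1488 + 19 = -1469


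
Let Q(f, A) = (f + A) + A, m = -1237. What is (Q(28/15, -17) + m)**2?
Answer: 362407369/225 ≈ 1.6107e+6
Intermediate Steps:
Q(f, A) = f + 2*A (Q(f, A) = (A + f) + A = f + 2*A)
(Q(28/15, -17) + m)**2 = ((28/15 + 2*(-17)) - 1237)**2 = ((28*(1/15) - 34) - 1237)**2 = ((28/15 - 34) - 1237)**2 = (-482/15 - 1237)**2 = (-19037/15)**2 = 362407369/225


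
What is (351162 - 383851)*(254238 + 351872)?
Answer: -19813129790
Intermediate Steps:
(351162 - 383851)*(254238 + 351872) = -32689*606110 = -19813129790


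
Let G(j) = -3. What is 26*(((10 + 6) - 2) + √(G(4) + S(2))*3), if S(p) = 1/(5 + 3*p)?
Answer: 364 + 312*I*√22/11 ≈ 364.0 + 133.04*I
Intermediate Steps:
26*(((10 + 6) - 2) + √(G(4) + S(2))*3) = 26*(((10 + 6) - 2) + √(-3 + 1/(5 + 3*2))*3) = 26*((16 - 2) + √(-3 + 1/(5 + 6))*3) = 26*(14 + √(-3 + 1/11)*3) = 26*(14 + √(-32/11)*3) = 26*(14 + (4*I*√22/11)*3) = 26*(14 + 12*I*√22/11) = 364 + 312*I*√22/11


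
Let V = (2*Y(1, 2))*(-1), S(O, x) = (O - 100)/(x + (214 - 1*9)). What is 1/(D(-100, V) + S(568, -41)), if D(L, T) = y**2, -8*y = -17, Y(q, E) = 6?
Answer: 2624/19337 ≈ 0.13570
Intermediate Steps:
S(O, x) = (-100 + O)/(205 + x) (S(O, x) = (-100 + O)/(x + (214 - 9)) = (-100 + O)/(x + 205) = (-100 + O)/(205 + x))
y = 17/8 (y = -1/8*(-17) = 17/8 ≈ 2.1250)
V = -12 (V = (2*6)*(-1) = 12*(-1) = -12)
D(L, T) = 289/64 (D(L, T) = (17/8)**2 = 289/64)
1/(D(-100, V) + S(568, -41)) = 1/(289/64 + (-100 + 568)/(205 - 41)) = 1/(289/64 + 468/164) = 1/(289/64 + (1/164)*468) = 1/(289/64 + 117/41) = 1/(19337/2624) = 2624/19337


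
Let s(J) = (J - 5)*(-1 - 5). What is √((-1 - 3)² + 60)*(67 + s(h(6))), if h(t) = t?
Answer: 122*√19 ≈ 531.79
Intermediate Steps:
s(J) = 30 - 6*J (s(J) = (-5 + J)*(-6) = 30 - 6*J)
√((-1 - 3)² + 60)*(67 + s(h(6))) = √((-1 - 3)² + 60)*(67 + (30 - 6*6)) = √((-4)² + 60)*(67 + (30 - 36)) = √(16 + 60)*(67 - 6) = √76*61 = (2*√19)*61 = 122*√19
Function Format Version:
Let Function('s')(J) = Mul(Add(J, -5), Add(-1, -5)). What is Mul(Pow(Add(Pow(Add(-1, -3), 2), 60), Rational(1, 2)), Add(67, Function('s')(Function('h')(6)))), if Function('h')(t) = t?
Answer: Mul(122, Pow(19, Rational(1, 2))) ≈ 531.79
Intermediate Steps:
Function('s')(J) = Add(30, Mul(-6, J)) (Function('s')(J) = Mul(Add(-5, J), -6) = Add(30, Mul(-6, J)))
Mul(Pow(Add(Pow(Add(-1, -3), 2), 60), Rational(1, 2)), Add(67, Function('s')(Function('h')(6)))) = Mul(Pow(Add(Pow(Add(-1, -3), 2), 60), Rational(1, 2)), Add(67, Add(30, Mul(-6, 6)))) = Mul(Pow(Add(Pow(-4, 2), 60), Rational(1, 2)), Add(67, Add(30, -36))) = Mul(Pow(Add(16, 60), Rational(1, 2)), Add(67, -6)) = Mul(Pow(76, Rational(1, 2)), 61) = Mul(Mul(2, Pow(19, Rational(1, 2))), 61) = Mul(122, Pow(19, Rational(1, 2)))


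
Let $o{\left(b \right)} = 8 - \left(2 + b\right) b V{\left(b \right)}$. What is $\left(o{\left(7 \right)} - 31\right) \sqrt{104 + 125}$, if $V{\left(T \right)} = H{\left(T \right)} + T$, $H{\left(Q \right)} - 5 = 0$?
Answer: $- 779 \sqrt{229} \approx -11788.0$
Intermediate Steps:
$H{\left(Q \right)} = 5$ ($H{\left(Q \right)} = 5 + 0 = 5$)
$V{\left(T \right)} = 5 + T$
$o{\left(b \right)} = 8 - b \left(2 + b\right) \left(5 + b\right)$ ($o{\left(b \right)} = 8 - \left(2 + b\right) b \left(5 + b\right) = 8 - b \left(2 + b\right) \left(5 + b\right)$)
$\left(o{\left(7 \right)} - 31\right) \sqrt{104 + 125} = \left(\left(8 - 7^{3} - 70 - 7 \cdot 7^{2}\right) - 31\right) \sqrt{104 + 125} = \left(\left(8 - 343 - 70 - 343\right) - 31\right) \sqrt{229} = \left(-748 - 31\right) \sqrt{229} = - 779 \sqrt{229}$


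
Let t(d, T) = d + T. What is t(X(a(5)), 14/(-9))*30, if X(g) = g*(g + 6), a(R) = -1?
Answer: -590/3 ≈ -196.67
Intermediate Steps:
X(g) = g*(6 + g)
t(d, T) = T + d
t(X(a(5)), 14/(-9))*30 = (14/(-9) - (6 - 1))*30 = (14*(-⅑) - 1*5)*30 = (-14/9 - 5)*30 = -59/9*30 = -590/3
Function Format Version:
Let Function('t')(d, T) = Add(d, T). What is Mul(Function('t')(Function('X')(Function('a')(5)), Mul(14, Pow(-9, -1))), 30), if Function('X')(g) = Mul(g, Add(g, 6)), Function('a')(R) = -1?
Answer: Rational(-590, 3) ≈ -196.67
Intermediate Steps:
Function('X')(g) = Mul(g, Add(6, g))
Function('t')(d, T) = Add(T, d)
Mul(Function('t')(Function('X')(Function('a')(5)), Mul(14, Pow(-9, -1))), 30) = Mul(Add(Mul(14, Pow(-9, -1)), Mul(-1, Add(6, -1))), 30) = Mul(Add(Mul(14, Rational(-1, 9)), Mul(-1, 5)), 30) = Mul(Add(Rational(-14, 9), -5), 30) = Mul(Rational(-59, 9), 30) = Rational(-590, 3)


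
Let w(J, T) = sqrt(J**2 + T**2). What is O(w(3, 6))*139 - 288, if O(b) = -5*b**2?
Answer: -31563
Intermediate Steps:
O(w(3, 6))*139 - 288 = -5*(sqrt(3**2 + 6**2))**2*139 - 288 = -5*(sqrt(9 + 36))**2*139 - 288 = -5*(sqrt(45))**2*139 - 288 = -5*(3*sqrt(5))**2*139 - 288 = -5*45*139 - 288 = -225*139 - 288 = -31275 - 288 = -31563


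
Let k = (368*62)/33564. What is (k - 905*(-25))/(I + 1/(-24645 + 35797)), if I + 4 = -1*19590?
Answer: -2117230385008/1833536600217 ≈ -1.1547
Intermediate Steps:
k = 5704/8391 (k = 22816*(1/33564) = 5704/8391 ≈ 0.67978)
I = -19594 (I = -4 - 1*19590 = -4 - 19590 = -19594)
(k - 905*(-25))/(I + 1/(-24645 + 35797)) = (5704/8391 - 905*(-25))/(-19594 + 1/(-24645 + 35797)) = (5704/8391 + 22625)/(-19594 + 1/11152) = 189852079/(8391*(-19594 + 1/11152)) = 189852079/(8391*(-218512287/11152)) = (189852079/8391)*(-11152/218512287) = -2117230385008/1833536600217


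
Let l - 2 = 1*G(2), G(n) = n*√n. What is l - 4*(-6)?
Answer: 26 + 2*√2 ≈ 28.828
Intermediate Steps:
G(n) = n^(3/2)
l = 2 + 2*√2 (l = 2 + 1*2^(3/2) = 2 + 1*(2*√2) = 2 + 2*√2 ≈ 4.8284)
l - 4*(-6) = (2 + 2*√2) - 4*(-6) = (2 + 2*√2) + 24 = 26 + 2*√2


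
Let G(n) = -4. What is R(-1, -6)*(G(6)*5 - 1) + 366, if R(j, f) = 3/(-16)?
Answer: 5919/16 ≈ 369.94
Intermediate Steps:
R(j, f) = -3/16 (R(j, f) = 3*(-1/16) = -3/16)
R(-1, -6)*(G(6)*5 - 1) + 366 = -3*(-4*5 - 1)/16 + 366 = -3*(-20 - 1)/16 + 366 = -3/16*(-21) + 366 = 63/16 + 366 = 5919/16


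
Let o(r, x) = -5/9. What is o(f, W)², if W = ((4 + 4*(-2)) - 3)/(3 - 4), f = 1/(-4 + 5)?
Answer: 25/81 ≈ 0.30864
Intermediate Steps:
f = 1 (f = 1/1 = 1)
W = 7 (W = ((4 - 8) - 3)/(-1) = (-4 - 3)*(-1) = -7*(-1) = 7)
o(r, x) = -5/9 (o(r, x) = -5*⅑ = -5/9)
o(f, W)² = (-5/9)² = 25/81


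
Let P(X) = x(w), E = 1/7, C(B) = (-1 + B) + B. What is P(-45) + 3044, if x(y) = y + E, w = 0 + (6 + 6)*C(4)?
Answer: 21897/7 ≈ 3128.1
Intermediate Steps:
C(B) = -1 + 2*B
w = 84 (w = 0 + (6 + 6)*(-1 + 2*4) = 0 + 12*(-1 + 8) = 0 + 12*7 = 0 + 84 = 84)
E = ⅐ ≈ 0.14286
x(y) = ⅐ + y (x(y) = y + ⅐ = ⅐ + y)
P(X) = 589/7 (P(X) = ⅐ + 84 = 589/7)
P(-45) + 3044 = 589/7 + 3044 = 21897/7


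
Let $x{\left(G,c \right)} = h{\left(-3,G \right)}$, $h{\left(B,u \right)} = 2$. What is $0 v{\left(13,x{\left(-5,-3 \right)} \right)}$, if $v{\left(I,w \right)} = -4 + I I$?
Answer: $0$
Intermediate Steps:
$x{\left(G,c \right)} = 2$
$v{\left(I,w \right)} = -4 + I^{2}$
$0 v{\left(13,x{\left(-5,-3 \right)} \right)} = 0 \left(-4 + 13^{2}\right) = 0 \left(-4 + 169\right) = 0 \cdot 165 = 0$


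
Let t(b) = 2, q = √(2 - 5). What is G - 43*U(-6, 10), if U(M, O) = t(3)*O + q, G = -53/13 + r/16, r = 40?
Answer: -22401/26 - 43*I*√3 ≈ -861.58 - 74.478*I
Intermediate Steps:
q = I*√3 (q = √(-3) = I*√3 ≈ 1.732*I)
G = -41/26 (G = -53/13 + 40/16 = -53*1/13 + 40*(1/16) = -53/13 + 5/2 = -41/26 ≈ -1.5769)
U(M, O) = 2*O + I*√3
G - 43*U(-6, 10) = -41/26 - 43*(2*10 + I*√3) = -41/26 - 43*(20 + I*√3) = -41/26 + (-860 - 43*I*√3) = -22401/26 - 43*I*√3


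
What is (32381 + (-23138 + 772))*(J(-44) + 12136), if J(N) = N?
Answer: 121101380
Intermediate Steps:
(32381 + (-23138 + 772))*(J(-44) + 12136) = (32381 + (-23138 + 772))*(-44 + 12136) = (32381 - 22366)*12092 = 10015*12092 = 121101380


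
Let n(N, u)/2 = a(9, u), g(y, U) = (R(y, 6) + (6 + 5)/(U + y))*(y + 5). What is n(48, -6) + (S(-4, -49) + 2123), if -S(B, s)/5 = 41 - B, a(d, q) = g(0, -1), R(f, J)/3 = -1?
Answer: 1758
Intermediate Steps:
R(f, J) = -3 (R(f, J) = 3*(-1) = -3)
g(y, U) = (-3 + 11/(U + y))*(5 + y) (g(y, U) = (-3 + (6 + 5)/(U + y))*(y + 5) = (-3 + 11/(U + y))*(5 + y))
a(d, q) = -70 (a(d, q) = (55 - 15*(-1) - 4*0 - 3*0**2 - 3*(-1)*0)/(-1 + 0) = (55 + 15 + 0 - 3*0 + 0)/(-1) = -(55 + 15 + 0 + 0 + 0) = -1*70 = -70)
n(N, u) = -140 (n(N, u) = 2*(-70) = -140)
S(B, s) = -205 + 5*B (S(B, s) = -5*(41 - B) = -205 + 5*B)
n(48, -6) + (S(-4, -49) + 2123) = -140 + ((-205 + 5*(-4)) + 2123) = -140 + ((-205 - 20) + 2123) = -140 + (-225 + 2123) = -140 + 1898 = 1758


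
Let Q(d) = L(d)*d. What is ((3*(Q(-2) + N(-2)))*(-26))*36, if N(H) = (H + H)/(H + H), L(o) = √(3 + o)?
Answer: 2808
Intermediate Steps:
N(H) = 1 (N(H) = (2*H)/((2*H)) = (2*H)*(1/(2*H)) = 1)
Q(d) = d*√(3 + d) (Q(d) = √(3 + d)*d = d*√(3 + d))
((3*(Q(-2) + N(-2)))*(-26))*36 = ((3*(-2*√(3 - 2) + 1))*(-26))*36 = ((3*(-2*√1 + 1))*(-26))*36 = ((3*(-2*1 + 1))*(-26))*36 = ((3*(-2 + 1))*(-26))*36 = ((3*(-1))*(-26))*36 = -3*(-26)*36 = 78*36 = 2808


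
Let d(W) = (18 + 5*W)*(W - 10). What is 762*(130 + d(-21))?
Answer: 2154174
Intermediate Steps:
d(W) = (-10 + W)*(18 + 5*W) (d(W) = (18 + 5*W)*(-10 + W) = (-10 + W)*(18 + 5*W))
762*(130 + d(-21)) = 762*(130 + (-180 - 32*(-21) + 5*(-21)²)) = 762*(130 + (-180 + 672 + 5*441)) = 762*(130 + (-180 + 672 + 2205)) = 762*(130 + 2697) = 762*2827 = 2154174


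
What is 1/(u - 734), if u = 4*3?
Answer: -1/722 ≈ -0.0013850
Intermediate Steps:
u = 12
1/(u - 734) = 1/(12 - 734) = 1/(-722) = -1/722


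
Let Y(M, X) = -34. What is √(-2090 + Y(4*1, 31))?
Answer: 6*I*√59 ≈ 46.087*I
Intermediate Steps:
√(-2090 + Y(4*1, 31)) = √(-2090 - 34) = √(-2124) = 6*I*√59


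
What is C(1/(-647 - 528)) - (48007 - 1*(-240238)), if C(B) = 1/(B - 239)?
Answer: -80946691545/280826 ≈ -2.8825e+5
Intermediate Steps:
C(B) = 1/(-239 + B)
C(1/(-647 - 528)) - (48007 - 1*(-240238)) = 1/(-239 + 1/(-647 - 528)) - (48007 - 1*(-240238)) = 1/(-239 + 1/(-1175)) - (48007 + 240238) = 1/(-239 - 1/1175) - 1*288245 = 1/(-280826/1175) - 288245 = -1175/280826 - 288245 = -80946691545/280826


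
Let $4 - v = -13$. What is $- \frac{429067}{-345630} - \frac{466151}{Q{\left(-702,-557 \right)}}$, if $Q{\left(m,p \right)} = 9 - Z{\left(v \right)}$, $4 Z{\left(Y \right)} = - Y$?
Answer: $- \frac{644440339969}{18318390} \approx -35180.0$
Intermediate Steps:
$v = 17$ ($v = 4 - -13 = 4 + 13 = 17$)
$Z{\left(Y \right)} = - \frac{Y}{4}$ ($Z{\left(Y \right)} = \frac{\left(-1\right) Y}{4} = - \frac{Y}{4}$)
$Q{\left(m,p \right)} = \frac{53}{4}$ ($Q{\left(m,p \right)} = 9 - \left(- \frac{1}{4}\right) 17 = 9 - - \frac{17}{4} = 9 + \frac{17}{4} = \frac{53}{4}$)
$- \frac{429067}{-345630} - \frac{466151}{Q{\left(-702,-557 \right)}} = - \frac{429067}{-345630} - \frac{466151}{\frac{53}{4}} = \left(-429067\right) \left(- \frac{1}{345630}\right) - \frac{1864604}{53} = \frac{429067}{345630} - \frac{1864604}{53} = - \frac{644440339969}{18318390}$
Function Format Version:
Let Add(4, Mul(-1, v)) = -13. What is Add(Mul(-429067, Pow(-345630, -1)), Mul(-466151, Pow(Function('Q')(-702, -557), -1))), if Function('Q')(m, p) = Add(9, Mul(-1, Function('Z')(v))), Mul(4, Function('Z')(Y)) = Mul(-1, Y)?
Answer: Rational(-644440339969, 18318390) ≈ -35180.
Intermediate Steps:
v = 17 (v = Add(4, Mul(-1, -13)) = Add(4, 13) = 17)
Function('Z')(Y) = Mul(Rational(-1, 4), Y) (Function('Z')(Y) = Mul(Rational(1, 4), Mul(-1, Y)) = Mul(Rational(-1, 4), Y))
Function('Q')(m, p) = Rational(53, 4) (Function('Q')(m, p) = Add(9, Mul(-1, Mul(Rational(-1, 4), 17))) = Add(9, Mul(-1, Rational(-17, 4))) = Add(9, Rational(17, 4)) = Rational(53, 4))
Add(Mul(-429067, Pow(-345630, -1)), Mul(-466151, Pow(Function('Q')(-702, -557), -1))) = Add(Mul(-429067, Pow(-345630, -1)), Mul(-466151, Pow(Rational(53, 4), -1))) = Add(Mul(-429067, Rational(-1, 345630)), Mul(-466151, Rational(4, 53))) = Add(Rational(429067, 345630), Rational(-1864604, 53)) = Rational(-644440339969, 18318390)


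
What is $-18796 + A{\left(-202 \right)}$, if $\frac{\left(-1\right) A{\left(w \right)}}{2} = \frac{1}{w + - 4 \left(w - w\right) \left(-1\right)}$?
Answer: $- \frac{1898395}{101} \approx -18796.0$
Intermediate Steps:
$A{\left(w \right)} = - \frac{2}{w}$ ($A{\left(w \right)} = - \frac{2}{w + - 4 \left(w - w\right) \left(-1\right)} = - \frac{2}{w + \left(-4\right) 0 \left(-1\right)} = - \frac{2}{w + 0 \left(-1\right)} = - \frac{2}{w + 0} = - \frac{2}{w}$)
$-18796 + A{\left(-202 \right)} = -18796 - \frac{2}{-202} = -18796 - - \frac{1}{101} = -18796 + \frac{1}{101} = - \frac{1898395}{101}$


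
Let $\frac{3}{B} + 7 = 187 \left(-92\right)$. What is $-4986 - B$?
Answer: $- \frac{28604681}{5737} \approx -4986.0$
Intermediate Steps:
$B = - \frac{1}{5737}$ ($B = \frac{3}{-7 + 187 \left(-92\right)} = \frac{3}{-7 - 17204} = \frac{3}{-17211} = 3 \left(- \frac{1}{17211}\right) = - \frac{1}{5737} \approx -0.00017431$)
$-4986 - B = -4986 - - \frac{1}{5737} = -4986 + \frac{1}{5737} = - \frac{28604681}{5737}$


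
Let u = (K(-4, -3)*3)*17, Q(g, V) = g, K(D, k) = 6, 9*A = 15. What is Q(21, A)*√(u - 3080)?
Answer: 21*I*√2774 ≈ 1106.0*I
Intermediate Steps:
A = 5/3 (A = (⅑)*15 = 5/3 ≈ 1.6667)
u = 306 (u = (6*3)*17 = 18*17 = 306)
Q(21, A)*√(u - 3080) = 21*√(306 - 3080) = 21*√(-2774) = 21*(I*√2774) = 21*I*√2774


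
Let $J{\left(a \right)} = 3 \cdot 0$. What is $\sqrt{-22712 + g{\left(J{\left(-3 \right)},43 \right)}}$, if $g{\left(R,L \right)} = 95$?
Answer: $3 i \sqrt{2513} \approx 150.39 i$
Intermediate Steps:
$J{\left(a \right)} = 0$
$\sqrt{-22712 + g{\left(J{\left(-3 \right)},43 \right)}} = \sqrt{-22712 + 95} = \sqrt{-22617} = 3 i \sqrt{2513}$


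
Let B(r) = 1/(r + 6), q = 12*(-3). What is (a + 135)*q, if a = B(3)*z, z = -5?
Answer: -4840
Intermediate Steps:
q = -36
B(r) = 1/(6 + r)
a = -5/9 (a = -5/(6 + 3) = -5/9 ≈ -0.55556)
(a + 135)*q = (-5/9 + 135)*(-36) = (1210/9)*(-36) = -4840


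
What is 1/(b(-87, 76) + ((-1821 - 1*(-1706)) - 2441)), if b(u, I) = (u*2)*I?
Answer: -1/15780 ≈ -6.3371e-5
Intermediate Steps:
b(u, I) = 2*I*u (b(u, I) = (2*u)*I = 2*I*u)
1/(b(-87, 76) + ((-1821 - 1*(-1706)) - 2441)) = 1/(2*76*(-87) + ((-1821 - 1*(-1706)) - 2441)) = 1/(-13224 + ((-1821 + 1706) - 2441)) = 1/(-13224 + (-115 - 2441)) = 1/(-13224 - 2556) = 1/(-15780) = -1/15780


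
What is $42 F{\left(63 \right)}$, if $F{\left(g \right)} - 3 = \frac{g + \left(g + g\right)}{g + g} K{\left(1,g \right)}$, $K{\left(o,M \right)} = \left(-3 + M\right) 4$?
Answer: $15246$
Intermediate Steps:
$K{\left(o,M \right)} = -12 + 4 M$
$F{\left(g \right)} = -15 + 6 g$ ($F{\left(g \right)} = 3 + \frac{g + \left(g + g\right)}{g + g} \left(-12 + 4 g\right) = 3 + \frac{g + 2 g}{2 g} \left(-12 + 4 g\right) = 3 + 3 g \frac{1}{2 g} \left(-12 + 4 g\right) = 3 + \frac{3 \left(-12 + 4 g\right)}{2} = 3 + \left(-18 + 6 g\right) = -15 + 6 g$)
$42 F{\left(63 \right)} = 42 \left(-15 + 6 \cdot 63\right) = 42 \left(-15 + 378\right) = 42 \cdot 363 = 15246$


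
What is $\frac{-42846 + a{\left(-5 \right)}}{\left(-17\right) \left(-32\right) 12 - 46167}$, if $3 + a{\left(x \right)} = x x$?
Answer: $\frac{42824}{39639} \approx 1.0804$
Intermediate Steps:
$a{\left(x \right)} = -3 + x^{2}$ ($a{\left(x \right)} = -3 + x x = -3 + x^{2}$)
$\frac{-42846 + a{\left(-5 \right)}}{\left(-17\right) \left(-32\right) 12 - 46167} = \frac{-42846 - \left(3 - \left(-5\right)^{2}\right)}{\left(-17\right) \left(-32\right) 12 - 46167} = \frac{-42846 + \left(-3 + 25\right)}{544 \cdot 12 - 46167} = \frac{-42846 + 22}{6528 - 46167} = - \frac{42824}{-39639} = \left(-42824\right) \left(- \frac{1}{39639}\right) = \frac{42824}{39639}$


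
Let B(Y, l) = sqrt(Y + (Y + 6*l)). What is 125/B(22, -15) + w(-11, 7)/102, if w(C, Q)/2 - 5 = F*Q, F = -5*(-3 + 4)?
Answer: -10/17 - 125*I*sqrt(46)/46 ≈ -0.58823 - 18.43*I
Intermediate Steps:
F = -5 (F = -5*1 = -5)
B(Y, l) = sqrt(2*Y + 6*l)
w(C, Q) = 10 - 10*Q (w(C, Q) = 10 + 2*(-5*Q) = 10 - 10*Q)
125/B(22, -15) + w(-11, 7)/102 = 125/(sqrt(2*22 + 6*(-15))) + (10 - 10*7)/102 = 125/(sqrt(44 - 90)) + (10 - 70)*(1/102) = 125/(sqrt(-46)) - 60*1/102 = 125/((I*sqrt(46))) - 10/17 = 125*(-I*sqrt(46)/46) - 10/17 = -125*I*sqrt(46)/46 - 10/17 = -10/17 - 125*I*sqrt(46)/46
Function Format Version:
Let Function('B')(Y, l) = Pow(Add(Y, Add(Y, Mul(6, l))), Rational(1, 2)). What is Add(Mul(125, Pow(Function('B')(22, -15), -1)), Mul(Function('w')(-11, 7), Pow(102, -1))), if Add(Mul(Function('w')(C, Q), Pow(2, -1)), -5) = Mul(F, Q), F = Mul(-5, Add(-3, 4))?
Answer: Add(Rational(-10, 17), Mul(Rational(-125, 46), I, Pow(46, Rational(1, 2)))) ≈ Add(-0.58823, Mul(-18.430, I))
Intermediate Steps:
F = -5 (F = Mul(-5, 1) = -5)
Function('B')(Y, l) = Pow(Add(Mul(2, Y), Mul(6, l)), Rational(1, 2))
Function('w')(C, Q) = Add(10, Mul(-10, Q)) (Function('w')(C, Q) = Add(10, Mul(2, Mul(-5, Q))) = Add(10, Mul(-10, Q)))
Add(Mul(125, Pow(Function('B')(22, -15), -1)), Mul(Function('w')(-11, 7), Pow(102, -1))) = Add(Mul(125, Pow(Pow(Add(Mul(2, 22), Mul(6, -15)), Rational(1, 2)), -1)), Mul(Add(10, Mul(-10, 7)), Pow(102, -1))) = Add(Mul(125, Pow(Pow(Add(44, -90), Rational(1, 2)), -1)), Mul(Add(10, -70), Rational(1, 102))) = Add(Mul(125, Pow(Pow(-46, Rational(1, 2)), -1)), Mul(-60, Rational(1, 102))) = Add(Mul(125, Pow(Mul(I, Pow(46, Rational(1, 2))), -1)), Rational(-10, 17)) = Add(Mul(125, Mul(Rational(-1, 46), I, Pow(46, Rational(1, 2)))), Rational(-10, 17)) = Add(Mul(Rational(-125, 46), I, Pow(46, Rational(1, 2))), Rational(-10, 17)) = Add(Rational(-10, 17), Mul(Rational(-125, 46), I, Pow(46, Rational(1, 2))))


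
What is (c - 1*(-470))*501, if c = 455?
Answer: 463425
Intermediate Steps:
(c - 1*(-470))*501 = (455 - 1*(-470))*501 = (455 + 470)*501 = 925*501 = 463425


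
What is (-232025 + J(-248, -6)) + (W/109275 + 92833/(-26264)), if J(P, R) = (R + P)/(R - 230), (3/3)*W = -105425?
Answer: -1571574148764485/6773196696 ≈ -2.3203e+5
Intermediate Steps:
W = -105425
J(P, R) = (P + R)/(-230 + R)
(-232025 + J(-248, -6)) + (W/109275 + 92833/(-26264)) = (-232025 + (-248 - 6)/(-230 - 6)) + (-105425/109275 + 92833/(-26264)) = (-232025 - 254/(-236)) + (-105425*1/109275 + 92833*(-1/26264)) = (-232025 - 1/236*(-254)) + (-4217/4371 - 92833/26264) = (-232025 + 127/118) - 516528331/114799944 = -27378823/118 - 516528331/114799944 = -1571574148764485/6773196696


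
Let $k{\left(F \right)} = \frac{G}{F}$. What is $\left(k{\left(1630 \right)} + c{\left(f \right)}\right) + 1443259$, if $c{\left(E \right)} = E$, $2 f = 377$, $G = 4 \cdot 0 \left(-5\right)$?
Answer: $\frac{2886895}{2} \approx 1.4434 \cdot 10^{6}$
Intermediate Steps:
$G = 0$ ($G = 0 \left(-5\right) = 0$)
$k{\left(F \right)} = 0$ ($k{\left(F \right)} = \frac{0}{F} = 0$)
$f = \frac{377}{2}$ ($f = \frac{1}{2} \cdot 377 = \frac{377}{2} \approx 188.5$)
$\left(k{\left(1630 \right)} + c{\left(f \right)}\right) + 1443259 = \left(0 + \frac{377}{2}\right) + 1443259 = \frac{377}{2} + 1443259 = \frac{2886895}{2}$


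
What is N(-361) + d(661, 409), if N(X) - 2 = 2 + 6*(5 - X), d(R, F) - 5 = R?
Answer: 2866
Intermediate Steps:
d(R, F) = 5 + R
N(X) = 34 - 6*X (N(X) = 2 + (2 + 6*(5 - X)) = 2 + (2 + (30 - 6*X)) = 2 + (32 - 6*X) = 34 - 6*X)
N(-361) + d(661, 409) = (34 - 6*(-361)) + (5 + 661) = (34 + 2166) + 666 = 2200 + 666 = 2866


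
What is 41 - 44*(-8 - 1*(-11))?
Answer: -91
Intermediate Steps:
41 - 44*(-8 - 1*(-11)) = 41 - 44*(-8 + 11) = 41 - 44*3 = 41 - 132 = -91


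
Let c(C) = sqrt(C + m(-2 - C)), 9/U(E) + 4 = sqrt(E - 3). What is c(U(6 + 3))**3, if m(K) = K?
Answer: -2*I*sqrt(2) ≈ -2.8284*I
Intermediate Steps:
U(E) = 9/(-4 + sqrt(-3 + E)) (U(E) = 9/(-4 + sqrt(E - 3)) = 9/(-4 + sqrt(-3 + E)))
c(C) = I*sqrt(2) (c(C) = sqrt(C + (-2 - C)) = sqrt(-2) = I*sqrt(2))
c(U(6 + 3))**3 = (I*sqrt(2))**3 = -2*I*sqrt(2)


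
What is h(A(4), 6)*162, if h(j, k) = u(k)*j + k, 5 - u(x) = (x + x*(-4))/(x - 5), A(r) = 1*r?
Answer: 15876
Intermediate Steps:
A(r) = r
u(x) = 5 + 3*x/(-5 + x) (u(x) = 5 - (x + x*(-4))/(x - 5) = 5 - (x - 4*x)/(-5 + x) = 5 - (-3*x)/(-5 + x) = 5 - (-3)*x/(-5 + x) = 5 + 3*x/(-5 + x))
h(j, k) = k + j*(-25 + 8*k)/(-5 + k) (h(j, k) = ((-25 + 8*k)/(-5 + k))*j + k = j*(-25 + 8*k)/(-5 + k) + k = k + j*(-25 + 8*k)/(-5 + k))
h(A(4), 6)*162 = ((4*(-25 + 8*6) + 6*(-5 + 6))/(-5 + 6))*162 = ((4*(-25 + 48) + 6*1)/1)*162 = (1*(4*23 + 6))*162 = (1*(92 + 6))*162 = (1*98)*162 = 98*162 = 15876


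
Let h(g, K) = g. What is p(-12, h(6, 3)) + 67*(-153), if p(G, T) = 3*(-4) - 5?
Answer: -10268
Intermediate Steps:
p(G, T) = -17 (p(G, T) = -12 - 5 = -17)
p(-12, h(6, 3)) + 67*(-153) = -17 + 67*(-153) = -17 - 10251 = -10268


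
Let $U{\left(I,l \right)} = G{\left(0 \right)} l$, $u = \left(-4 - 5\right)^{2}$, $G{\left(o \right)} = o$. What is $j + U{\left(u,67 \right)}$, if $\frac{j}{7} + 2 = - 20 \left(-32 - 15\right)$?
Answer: $6566$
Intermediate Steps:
$u = 81$ ($u = \left(-9\right)^{2} = 81$)
$j = 6566$ ($j = -14 + 7 \left(- 20 \left(-32 - 15\right)\right) = -14 + 7 \left(\left(-20\right) \left(-47\right)\right) = -14 + 7 \cdot 940 = -14 + 6580 = 6566$)
$U{\left(I,l \right)} = 0$ ($U{\left(I,l \right)} = 0 l = 0$)
$j + U{\left(u,67 \right)} = 6566 + 0 = 6566$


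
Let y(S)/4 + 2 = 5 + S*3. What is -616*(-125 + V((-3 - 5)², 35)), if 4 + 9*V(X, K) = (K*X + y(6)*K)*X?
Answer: -203520856/9 ≈ -2.2613e+7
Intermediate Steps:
y(S) = 12 + 12*S (y(S) = -8 + 4*(5 + S*3) = -8 + 4*(5 + 3*S) = -8 + (20 + 12*S) = 12 + 12*S)
V(X, K) = -4/9 + X*(84*K + K*X)/9 (V(X, K) = -4/9 + ((K*X + (12 + 12*6)*K)*X)/9 = -4/9 + ((K*X + (12 + 72)*K)*X)/9 = -4/9 + ((K*X + 84*K)*X)/9 = -4/9 + ((84*K + K*X)*X)/9 = -4/9 + (X*(84*K + K*X))/9 = -4/9 + X*(84*K + K*X)/9)
-616*(-125 + V((-3 - 5)², 35)) = -616*(-125 + (-4/9 + (⅑)*35*((-3 - 5)²)² + (28/3)*35*(-3 - 5)²)) = -616*(-125 + (-4/9 + (⅑)*35*((-8)²)² + (28/3)*35*(-8)²)) = -616*(-125 + (-4/9 + (⅑)*35*64² + (28/3)*35*64)) = -616*(-125 + (-4/9 + (⅑)*35*4096 + 62720/3)) = -616*(-125 + (-4/9 + 143360/9 + 62720/3)) = -616*(-125 + 331516/9) = -616*330391/9 = -203520856/9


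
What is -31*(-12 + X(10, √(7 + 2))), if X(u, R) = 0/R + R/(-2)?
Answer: 837/2 ≈ 418.50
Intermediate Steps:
X(u, R) = -R/2 (X(u, R) = 0 + R*(-½) = 0 - R/2 = -R/2)
-31*(-12 + X(10, √(7 + 2))) = -31*(-12 - √(7 + 2)/2) = -31*(-12 - √9/2) = -31*(-12 - ½*3) = -31*(-12 - 3/2) = -31*(-27/2) = 837/2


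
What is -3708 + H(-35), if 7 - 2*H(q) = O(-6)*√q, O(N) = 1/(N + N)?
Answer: -7409/2 + I*√35/24 ≈ -3704.5 + 0.2465*I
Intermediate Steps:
O(N) = 1/(2*N)
H(q) = 7/2 + √q/24 (H(q) = 7/2 - (½)/(-6)*√q/2 = 7/2 - (½)*(-⅙)*√q/2 = 7/2 - (-1)*√q/24 = 7/2 + √q/24)
-3708 + H(-35) = -3708 + (7/2 + √(-35)/24) = -3708 + (7/2 + (I*√35)/24) = -3708 + (7/2 + I*√35/24) = -7409/2 + I*√35/24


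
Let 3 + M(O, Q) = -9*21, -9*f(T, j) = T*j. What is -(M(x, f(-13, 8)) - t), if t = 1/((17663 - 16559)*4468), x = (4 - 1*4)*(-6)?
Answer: 947073025/4932672 ≈ 192.00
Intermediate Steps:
f(T, j) = -T*j/9
x = 0 (x = (4 - 4)*(-6) = 0*(-6) = 0)
t = 1/4932672 (t = (1/4468)/1104 = (1/1104)*(1/4468) = 1/4932672 ≈ 2.0273e-7)
M(O, Q) = -192 (M(O, Q) = -3 - 9*21 = -3 - 189 = -192)
-(M(x, f(-13, 8)) - t) = -(-192 - 1*1/4932672) = -(-192 - 1/4932672) = -1*(-947073025/4932672) = 947073025/4932672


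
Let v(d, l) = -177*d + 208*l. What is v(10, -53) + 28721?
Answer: 15927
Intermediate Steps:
v(10, -53) + 28721 = (-177*10 + 208*(-53)) + 28721 = (-1770 - 11024) + 28721 = -12794 + 28721 = 15927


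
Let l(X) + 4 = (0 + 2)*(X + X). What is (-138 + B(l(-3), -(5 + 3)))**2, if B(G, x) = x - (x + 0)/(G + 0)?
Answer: 85849/4 ≈ 21462.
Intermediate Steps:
l(X) = -4 + 4*X (l(X) = -4 + (0 + 2)*(X + X) = -4 + 2*(2*X) = -4 + 4*X)
B(G, x) = x - x/G
(-138 + B(l(-3), -(5 + 3)))**2 = (-138 + (-(5 + 3) - (-(5 + 3))/(-4 + 4*(-3))))**2 = (-138 + (-1*8 - (-1*8)/(-4 - 12)))**2 = (-138 + (-8 - 1*(-8)/(-16)))**2 = (-138 + (-8 - 1*(-8)*(-1/16)))**2 = (-138 + (-8 - 1/2))**2 = (-138 - 17/2)**2 = (-293/2)**2 = 85849/4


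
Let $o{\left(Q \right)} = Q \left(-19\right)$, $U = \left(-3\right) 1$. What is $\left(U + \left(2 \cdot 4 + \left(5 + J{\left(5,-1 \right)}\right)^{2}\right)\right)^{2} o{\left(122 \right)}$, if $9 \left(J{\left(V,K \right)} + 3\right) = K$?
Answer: $- \frac{1116432248}{6561} \approx -1.7016 \cdot 10^{5}$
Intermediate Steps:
$J{\left(V,K \right)} = -3 + \frac{K}{9}$
$U = -3$
$o{\left(Q \right)} = - 19 Q$
$\left(U + \left(2 \cdot 4 + \left(5 + J{\left(5,-1 \right)}\right)^{2}\right)\right)^{2} o{\left(122 \right)} = \left(-3 + \left(2 \cdot 4 + \left(5 + \left(-3 + \frac{1}{9} \left(-1\right)\right)\right)^{2}\right)\right)^{2} \left(\left(-19\right) 122\right) = \left(-3 + \left(8 + \left(5 - \frac{28}{9}\right)^{2}\right)\right)^{2} \left(-2318\right) = \left(-3 + \left(8 + \left(\frac{17}{9}\right)^{2}\right)\right)^{2} \left(-2318\right) = \left(-3 + \left(8 + \frac{289}{81}\right)\right)^{2} \left(-2318\right) = \left(-3 + \frac{937}{81}\right)^{2} \left(-2318\right) = \left(\frac{694}{81}\right)^{2} \left(-2318\right) = \frac{481636}{6561} \left(-2318\right) = - \frac{1116432248}{6561}$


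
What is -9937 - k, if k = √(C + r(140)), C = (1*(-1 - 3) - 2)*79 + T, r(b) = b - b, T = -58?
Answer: -9937 - 2*I*√133 ≈ -9937.0 - 23.065*I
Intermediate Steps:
r(b) = 0
C = -532 (C = (1*(-1 - 3) - 2)*79 - 58 = (1*(-4) - 2)*79 - 58 = (-4 - 2)*79 - 58 = -6*79 - 58 = -474 - 58 = -532)
k = 2*I*√133 (k = √(-532 + 0) = √(-532) = 2*I*√133 ≈ 23.065*I)
-9937 - k = -9937 - 2*I*√133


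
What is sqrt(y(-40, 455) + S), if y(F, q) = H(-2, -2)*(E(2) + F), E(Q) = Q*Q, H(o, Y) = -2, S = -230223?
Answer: I*sqrt(230151) ≈ 479.74*I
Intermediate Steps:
E(Q) = Q**2
y(F, q) = -8 - 2*F (y(F, q) = -2*(2**2 + F) = -2*(4 + F) = -8 - 2*F)
sqrt(y(-40, 455) + S) = sqrt((-8 - 2*(-40)) - 230223) = sqrt((-8 + 80) - 230223) = sqrt(72 - 230223) = sqrt(-230151) = I*sqrt(230151)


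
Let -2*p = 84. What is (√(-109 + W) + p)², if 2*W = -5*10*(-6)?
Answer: (42 - √41)² ≈ 1267.1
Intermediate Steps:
W = 150 (W = (-5*10*(-6))/2 = (-50*(-6))/2 = (½)*300 = 150)
p = -42 (p = -½*84 = -42)
(√(-109 + W) + p)² = (√(-109 + 150) - 42)² = (√41 - 42)² = (-42 + √41)²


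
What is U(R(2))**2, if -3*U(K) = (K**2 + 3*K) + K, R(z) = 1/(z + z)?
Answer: 289/2304 ≈ 0.12543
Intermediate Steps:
R(z) = 1/(2*z)
U(K) = -4*K/3 - K**2/3 (U(K) = -((K**2 + 3*K) + K)/3 = -(K**2 + 4*K)/3 = -4*K/3 - K**2/3)
U(R(2))**2 = (-(1/2)/2*(4 + (1/2)/2)/3)**2 = (-(1/2)*(1/2)*(4 + (1/2)*(1/2))/3)**2 = (-1/3*1/4*(4 + 1/4))**2 = (-1/3*1/4*17/4)**2 = (-17/48)**2 = 289/2304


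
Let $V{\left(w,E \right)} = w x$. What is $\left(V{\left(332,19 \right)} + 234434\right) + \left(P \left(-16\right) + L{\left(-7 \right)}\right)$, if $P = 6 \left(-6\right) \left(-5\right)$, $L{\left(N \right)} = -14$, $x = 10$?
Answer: $234860$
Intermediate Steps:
$V{\left(w,E \right)} = 10 w$ ($V{\left(w,E \right)} = w 10 = 10 w$)
$P = 180$ ($P = \left(-36\right) \left(-5\right) = 180$)
$\left(V{\left(332,19 \right)} + 234434\right) + \left(P \left(-16\right) + L{\left(-7 \right)}\right) = \left(10 \cdot 332 + 234434\right) + \left(180 \left(-16\right) - 14\right) = \left(3320 + 234434\right) - 2894 = 237754 - 2894 = 234860$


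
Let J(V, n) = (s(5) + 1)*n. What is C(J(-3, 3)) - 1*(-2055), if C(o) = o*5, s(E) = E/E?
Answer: 2085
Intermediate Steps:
s(E) = 1
J(V, n) = 2*n (J(V, n) = (1 + 1)*n = 2*n)
C(o) = 5*o
C(J(-3, 3)) - 1*(-2055) = 5*(2*3) - 1*(-2055) = 5*6 + 2055 = 30 + 2055 = 2085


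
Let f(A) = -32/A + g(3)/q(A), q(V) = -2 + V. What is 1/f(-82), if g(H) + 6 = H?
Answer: 1148/489 ≈ 2.3476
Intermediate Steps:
g(H) = -6 + H
f(A) = -32/A - 3/(-2 + A) (f(A) = -32/A + (-6 + 3)/(-2 + A) = -32/A - 3/(-2 + A))
1/f(-82) = 1/((64 - 35*(-82))/((-82)*(-2 - 82))) = 1/(-1/82*(64 + 2870)/(-84)) = 1/(-1/82*(-1/84)*2934) = 1/(489/1148) = 1148/489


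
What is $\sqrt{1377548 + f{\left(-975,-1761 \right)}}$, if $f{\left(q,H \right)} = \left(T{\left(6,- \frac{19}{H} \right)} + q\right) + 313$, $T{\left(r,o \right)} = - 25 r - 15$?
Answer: $3 \sqrt{152969} \approx 1173.3$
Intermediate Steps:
$T{\left(r,o \right)} = -15 - 25 r$
$f{\left(q,H \right)} = 148 + q$ ($f{\left(q,H \right)} = \left(\left(-15 - 150\right) + q\right) + 313 = \left(-165 + q\right) + 313 = 148 + q$)
$\sqrt{1377548 + f{\left(-975,-1761 \right)}} = \sqrt{1377548 + \left(148 - 975\right)} = \sqrt{1377548 - 827} = \sqrt{1376721} = 3 \sqrt{152969}$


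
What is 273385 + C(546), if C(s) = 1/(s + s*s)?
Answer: 81649710871/298662 ≈ 2.7339e+5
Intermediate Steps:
C(s) = 1/(s + s²)
273385 + C(546) = 273385 + 1/(546*(1 + 546)) = 273385 + (1/546)/547 = 273385 + (1/546)*(1/547) = 273385 + 1/298662 = 81649710871/298662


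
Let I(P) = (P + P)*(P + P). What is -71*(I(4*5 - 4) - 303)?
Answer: -51191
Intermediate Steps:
I(P) = 4*P² (I(P) = (2*P)*(2*P) = 4*P²)
-71*(I(4*5 - 4) - 303) = -71*(4*(4*5 - 4)² - 303) = -71*(4*(20 - 4)² - 303) = -71*(4*16² - 303) = -71*(4*256 - 303) = -71*(1024 - 303) = -71*721 = -51191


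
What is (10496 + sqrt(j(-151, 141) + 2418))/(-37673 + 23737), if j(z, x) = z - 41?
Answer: -656/871 - sqrt(2226)/13936 ≈ -0.75654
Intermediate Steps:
j(z, x) = -41 + z
(10496 + sqrt(j(-151, 141) + 2418))/(-37673 + 23737) = (10496 + sqrt((-41 - 151) + 2418))/(-37673 + 23737) = (10496 + sqrt(-192 + 2418))/(-13936) = (10496 + sqrt(2226))*(-1/13936) = -656/871 - sqrt(2226)/13936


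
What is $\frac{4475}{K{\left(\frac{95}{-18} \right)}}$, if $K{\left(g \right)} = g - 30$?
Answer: $- \frac{16110}{127} \approx -126.85$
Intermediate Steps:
$K{\left(g \right)} = -30 + g$
$\frac{4475}{K{\left(\frac{95}{-18} \right)}} = \frac{4475}{-30 + \frac{95}{-18}} = \frac{4475}{-30 + 95 \left(- \frac{1}{18}\right)} = \frac{4475}{-30 - \frac{95}{18}} = \frac{4475}{- \frac{635}{18}} = 4475 \left(- \frac{18}{635}\right) = - \frac{16110}{127}$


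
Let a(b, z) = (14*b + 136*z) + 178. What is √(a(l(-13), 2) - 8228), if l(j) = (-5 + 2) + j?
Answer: I*√8002 ≈ 89.454*I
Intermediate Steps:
l(j) = -3 + j
a(b, z) = 178 + 14*b + 136*z
√(a(l(-13), 2) - 8228) = √((178 + 14*(-3 - 13) + 136*2) - 8228) = √((178 + 14*(-16) + 272) - 8228) = √((178 - 224 + 272) - 8228) = √(226 - 8228) = √(-8002) = I*√8002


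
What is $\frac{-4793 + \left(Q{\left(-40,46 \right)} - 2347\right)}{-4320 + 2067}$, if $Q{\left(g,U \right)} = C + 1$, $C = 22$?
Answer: $\frac{7117}{2253} \approx 3.1589$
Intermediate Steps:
$Q{\left(g,U \right)} = 23$ ($Q{\left(g,U \right)} = 22 + 1 = 23$)
$\frac{-4793 + \left(Q{\left(-40,46 \right)} - 2347\right)}{-4320 + 2067} = \frac{-4793 + \left(23 - 2347\right)}{-4320 + 2067} = \frac{-4793 + \left(23 - 2347\right)}{-2253} = \left(-4793 - 2324\right) \left(- \frac{1}{2253}\right) = \left(-7117\right) \left(- \frac{1}{2253}\right) = \frac{7117}{2253}$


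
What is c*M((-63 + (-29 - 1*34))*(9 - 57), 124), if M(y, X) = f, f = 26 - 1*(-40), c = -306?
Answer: -20196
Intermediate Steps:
f = 66 (f = 26 + 40 = 66)
M(y, X) = 66
c*M((-63 + (-29 - 1*34))*(9 - 57), 124) = -306*66 = -20196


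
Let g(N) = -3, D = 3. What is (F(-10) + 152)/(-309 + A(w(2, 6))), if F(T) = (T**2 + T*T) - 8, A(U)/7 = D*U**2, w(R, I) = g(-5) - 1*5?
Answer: 344/1035 ≈ 0.33237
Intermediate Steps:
w(R, I) = -8 (w(R, I) = -3 - 1*5 = -3 - 5 = -8)
A(U) = 21*U**2 (A(U) = 7*(3*U**2) = 21*U**2)
F(T) = -8 + 2*T**2 (F(T) = (T**2 + T**2) - 8 = 2*T**2 - 8 = -8 + 2*T**2)
(F(-10) + 152)/(-309 + A(w(2, 6))) = ((-8 + 2*(-10)**2) + 152)/(-309 + 21*(-8)**2) = ((-8 + 2*100) + 152)/(-309 + 21*64) = ((-8 + 200) + 152)/(-309 + 1344) = (192 + 152)/1035 = 344*(1/1035) = 344/1035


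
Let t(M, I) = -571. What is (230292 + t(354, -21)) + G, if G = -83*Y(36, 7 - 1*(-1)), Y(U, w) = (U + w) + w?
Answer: 225405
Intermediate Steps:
Y(U, w) = U + 2*w
G = -4316 (G = -83*(36 + 2*(7 - 1*(-1))) = -83*(36 + 2*(7 + 1)) = -83*(36 + 2*8) = -83*(36 + 16) = -83*52 = -4316)
(230292 + t(354, -21)) + G = (230292 - 571) - 4316 = 229721 - 4316 = 225405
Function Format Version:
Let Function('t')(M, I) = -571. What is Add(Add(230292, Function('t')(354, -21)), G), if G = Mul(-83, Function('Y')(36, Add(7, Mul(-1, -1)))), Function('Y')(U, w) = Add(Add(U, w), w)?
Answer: 225405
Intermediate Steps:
Function('Y')(U, w) = Add(U, Mul(2, w))
G = -4316 (G = Mul(-83, Add(36, Mul(2, Add(7, Mul(-1, -1))))) = Mul(-83, Add(36, Mul(2, Add(7, 1)))) = Mul(-83, Add(36, Mul(2, 8))) = Mul(-83, Add(36, 16)) = Mul(-83, 52) = -4316)
Add(Add(230292, Function('t')(354, -21)), G) = Add(Add(230292, -571), -4316) = Add(229721, -4316) = 225405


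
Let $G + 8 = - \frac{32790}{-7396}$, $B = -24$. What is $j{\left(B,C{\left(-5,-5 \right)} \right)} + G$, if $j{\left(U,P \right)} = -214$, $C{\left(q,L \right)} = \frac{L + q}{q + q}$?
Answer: $- \frac{804561}{3698} \approx -217.57$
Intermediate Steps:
$C{\left(q,L \right)} = \frac{L + q}{2 q}$
$G = - \frac{13189}{3698}$ ($G = -8 - \frac{32790}{-7396} = -8 - - \frac{16395}{3698} = -8 + \frac{16395}{3698} = - \frac{13189}{3698} \approx -3.5665$)
$j{\left(B,C{\left(-5,-5 \right)} \right)} + G = -214 - \frac{13189}{3698} = - \frac{804561}{3698}$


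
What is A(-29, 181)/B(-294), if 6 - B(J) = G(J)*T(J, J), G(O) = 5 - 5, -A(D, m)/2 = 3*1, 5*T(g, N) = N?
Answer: -1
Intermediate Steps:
T(g, N) = N/5
A(D, m) = -6
G(O) = 0
B(J) = 6 (B(J) = 6 - 0*J/5 = 6 - 1*0 = 6 + 0 = 6)
A(-29, 181)/B(-294) = -6/6 = -6*⅙ = -1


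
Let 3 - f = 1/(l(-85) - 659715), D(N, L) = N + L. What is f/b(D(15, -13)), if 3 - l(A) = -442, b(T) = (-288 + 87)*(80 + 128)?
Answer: -1977811/27562760160 ≈ -7.1757e-5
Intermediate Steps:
D(N, L) = L + N
b(T) = -41808 (b(T) = -201*208 = -41808)
l(A) = 445 (l(A) = 3 - 1*(-442) = 3 + 442 = 445)
f = 1977811/659270 (f = 3 - 1/(445 - 659715) = 3 - 1/(-659270) = 3 - 1*(-1/659270) = 3 + 1/659270 = 1977811/659270 ≈ 3.0000)
f/b(D(15, -13)) = (1977811/659270)/(-41808) = (1977811/659270)*(-1/41808) = -1977811/27562760160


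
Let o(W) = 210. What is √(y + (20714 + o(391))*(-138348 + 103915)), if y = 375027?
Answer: I*√720101065 ≈ 26835.0*I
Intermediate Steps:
√(y + (20714 + o(391))*(-138348 + 103915)) = √(375027 + (20714 + 210)*(-138348 + 103915)) = √(375027 + 20924*(-34433)) = √(375027 - 720476092) = √(-720101065) = I*√720101065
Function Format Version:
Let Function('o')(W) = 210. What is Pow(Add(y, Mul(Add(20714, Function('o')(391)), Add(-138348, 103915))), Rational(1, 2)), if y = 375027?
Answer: Mul(I, Pow(720101065, Rational(1, 2))) ≈ Mul(26835., I)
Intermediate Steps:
Pow(Add(y, Mul(Add(20714, Function('o')(391)), Add(-138348, 103915))), Rational(1, 2)) = Pow(Add(375027, Mul(Add(20714, 210), Add(-138348, 103915))), Rational(1, 2)) = Pow(Add(375027, Mul(20924, -34433)), Rational(1, 2)) = Pow(Add(375027, -720476092), Rational(1, 2)) = Pow(-720101065, Rational(1, 2)) = Mul(I, Pow(720101065, Rational(1, 2)))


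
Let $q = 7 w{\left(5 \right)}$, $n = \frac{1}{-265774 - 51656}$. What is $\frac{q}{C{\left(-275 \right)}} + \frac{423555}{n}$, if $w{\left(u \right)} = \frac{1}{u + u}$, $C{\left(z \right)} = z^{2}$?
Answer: $- \frac{101677104385312493}{756250} \approx -1.3445 \cdot 10^{11}$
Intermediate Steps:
$w{\left(u \right)} = \frac{1}{2 u}$
$n = - \frac{1}{317430}$ ($n = \frac{1}{-317430} = - \frac{1}{317430} \approx -3.1503 \cdot 10^{-6}$)
$q = \frac{7}{10}$ ($q = 7 \frac{1}{2 \cdot 5} = 7 \cdot \frac{1}{2} \cdot \frac{1}{5} = 7 \cdot \frac{1}{10} = \frac{7}{10} \approx 0.7$)
$\frac{q}{C{\left(-275 \right)}} + \frac{423555}{n} = \frac{7}{10 \left(-275\right)^{2}} + \frac{423555}{- \frac{1}{317430}} = \frac{7}{10 \cdot 75625} + 423555 \left(-317430\right) = \frac{7}{10} \cdot \frac{1}{75625} - 134449063650 = \frac{7}{756250} - 134449063650 = - \frac{101677104385312493}{756250}$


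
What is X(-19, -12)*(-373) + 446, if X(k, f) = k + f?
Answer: 12009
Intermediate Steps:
X(k, f) = f + k
X(-19, -12)*(-373) + 446 = (-12 - 19)*(-373) + 446 = -31*(-373) + 446 = 11563 + 446 = 12009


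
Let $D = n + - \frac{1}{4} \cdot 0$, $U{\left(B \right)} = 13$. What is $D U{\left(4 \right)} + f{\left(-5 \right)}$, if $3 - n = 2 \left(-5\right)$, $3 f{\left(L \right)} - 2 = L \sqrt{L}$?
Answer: $\frac{509}{3} - \frac{5 i \sqrt{5}}{3} \approx 169.67 - 3.7268 i$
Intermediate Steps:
$f{\left(L \right)} = \frac{2}{3} + \frac{L^{\frac{3}{2}}}{3}$ ($f{\left(L \right)} = \frac{2}{3} + \frac{L \sqrt{L}}{3} = \frac{2}{3} + \frac{L^{\frac{3}{2}}}{3}$)
$n = 13$ ($n = 3 - 2 \left(-5\right) = 3 - -10 = 3 + 10 = 13$)
$D = 13$ ($D = 13 + - \frac{1}{4} \cdot 0 = 13 + \left(-1\right) \frac{1}{4} \cdot 0 = 13 - 0 = 13 + 0 = 13$)
$D U{\left(4 \right)} + f{\left(-5 \right)} = 13 \cdot 13 + \left(\frac{2}{3} + \frac{\left(-5\right)^{\frac{3}{2}}}{3}\right) = 169 + \left(\frac{2}{3} + \frac{\left(-5\right) i \sqrt{5}}{3}\right) = 169 + \left(\frac{2}{3} - \frac{5 i \sqrt{5}}{3}\right) = \frac{509}{3} - \frac{5 i \sqrt{5}}{3}$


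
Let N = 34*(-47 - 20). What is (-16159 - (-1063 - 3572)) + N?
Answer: -13802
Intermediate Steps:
N = -2278 (N = 34*(-67) = -2278)
(-16159 - (-1063 - 3572)) + N = (-16159 - (-1063 - 3572)) - 2278 = (-16159 - 1*(-4635)) - 2278 = (-16159 + 4635) - 2278 = -11524 - 2278 = -13802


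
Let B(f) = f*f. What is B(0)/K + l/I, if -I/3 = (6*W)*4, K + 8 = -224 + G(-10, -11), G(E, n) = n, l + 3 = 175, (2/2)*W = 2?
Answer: -43/36 ≈ -1.1944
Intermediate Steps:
B(f) = f**2
W = 2
l = 172 (l = -3 + 175 = 172)
K = -243 (K = -8 + (-224 - 11) = -8 - 235 = -243)
I = -144 (I = -3*6*2*4 = -36*4 = -3*48 = -144)
B(0)/K + l/I = 0**2/(-243) + 172/(-144) = 0*(-1/243) + 172*(-1/144) = 0 - 43/36 = -43/36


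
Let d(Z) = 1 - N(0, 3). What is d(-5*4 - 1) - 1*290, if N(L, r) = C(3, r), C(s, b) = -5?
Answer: -284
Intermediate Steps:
N(L, r) = -5
d(Z) = 6 (d(Z) = 1 - 1*(-5) = 1 + 5 = 6)
d(-5*4 - 1) - 1*290 = 6 - 1*290 = 6 - 290 = -284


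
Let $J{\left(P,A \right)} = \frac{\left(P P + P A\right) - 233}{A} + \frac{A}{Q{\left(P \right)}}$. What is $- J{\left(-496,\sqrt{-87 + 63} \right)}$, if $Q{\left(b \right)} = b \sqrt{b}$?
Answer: $496 + \frac{\sqrt{186}}{30752} + \frac{245783 i \sqrt{6}}{12} \approx 496.0 + 50170.0 i$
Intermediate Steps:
$Q{\left(b \right)} = b^{\frac{3}{2}}$
$J{\left(P,A \right)} = \frac{A}{P^{\frac{3}{2}}} + \frac{-233 + P^{2} + A P}{A}$ ($J{\left(P,A \right)} = \frac{\left(P P + P A\right) - 233}{A} + \frac{A}{P^{\frac{3}{2}}} = \frac{\left(P^{2} + A P\right) - 233}{A} + \frac{A}{P^{\frac{3}{2}}} = \frac{-233 + P^{2} + A P}{A} + \frac{A}{P^{\frac{3}{2}}} = \frac{A}{P^{\frac{3}{2}}} + \frac{-233 + P^{2} + A P}{A}$)
$- J{\left(-496,\sqrt{-87 + 63} \right)} = - (-496 - \frac{233}{\sqrt{-87 + 63}} + \frac{\sqrt{-87 + 63}}{\left(-1984\right) i \sqrt{31}} + \frac{\left(-496\right)^{2}}{\sqrt{-87 + 63}}) = - (-496 - \frac{233}{\sqrt{-24}} + \sqrt{-24} \frac{i \sqrt{31}}{61504} + \frac{1}{\sqrt{-24}} \cdot 246016) = - (-496 - \frac{233}{2 i \sqrt{6}} + 2 i \sqrt{6} \frac{i \sqrt{31}}{61504} + \frac{1}{2 i \sqrt{6}} \cdot 246016) = - (-496 - 233 \left(- \frac{i \sqrt{6}}{12}\right) - \frac{\sqrt{186}}{30752} + - \frac{i \sqrt{6}}{12} \cdot 246016) = - (-496 + \frac{233 i \sqrt{6}}{12} - \frac{\sqrt{186}}{30752} - \frac{61504 i \sqrt{6}}{3}) = - (-496 - \frac{\sqrt{186}}{30752} - \frac{245783 i \sqrt{6}}{12}) = 496 + \frac{\sqrt{186}}{30752} + \frac{245783 i \sqrt{6}}{12}$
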